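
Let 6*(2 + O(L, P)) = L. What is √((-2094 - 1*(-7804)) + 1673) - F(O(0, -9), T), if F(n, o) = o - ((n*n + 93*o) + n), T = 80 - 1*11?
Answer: 6350 + √7383 ≈ 6435.9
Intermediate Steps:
O(L, P) = -2 + L/6
T = 69 (T = 80 - 11 = 69)
F(n, o) = -n - n² - 92*o (F(n, o) = o - ((n² + 93*o) + n) = o - (n + n² + 93*o) = o + (-n - n² - 93*o) = -n - n² - 92*o)
√((-2094 - 1*(-7804)) + 1673) - F(O(0, -9), T) = √((-2094 - 1*(-7804)) + 1673) - (-(-2 + (⅙)*0) - (-2 + (⅙)*0)² - 92*69) = √((-2094 + 7804) + 1673) - (-(-2 + 0) - (-2 + 0)² - 6348) = √(5710 + 1673) - (-1*(-2) - 1*(-2)² - 6348) = √7383 - (2 - 1*4 - 6348) = √7383 - (2 - 4 - 6348) = √7383 - 1*(-6350) = √7383 + 6350 = 6350 + √7383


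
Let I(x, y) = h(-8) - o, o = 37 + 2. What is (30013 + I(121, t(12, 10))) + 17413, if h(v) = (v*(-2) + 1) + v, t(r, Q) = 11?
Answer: 47396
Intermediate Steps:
o = 39
h(v) = 1 - v (h(v) = (-2*v + 1) + v = (1 - 2*v) + v = 1 - v)
I(x, y) = -30 (I(x, y) = (1 - 1*(-8)) - 1*39 = (1 + 8) - 39 = 9 - 39 = -30)
(30013 + I(121, t(12, 10))) + 17413 = (30013 - 30) + 17413 = 29983 + 17413 = 47396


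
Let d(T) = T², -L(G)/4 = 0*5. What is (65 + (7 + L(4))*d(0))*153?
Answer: 9945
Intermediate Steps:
L(G) = 0 (L(G) = -0*5 = -4*0 = 0)
(65 + (7 + L(4))*d(0))*153 = (65 + (7 + 0)*0²)*153 = (65 + 7*0)*153 = (65 + 0)*153 = 65*153 = 9945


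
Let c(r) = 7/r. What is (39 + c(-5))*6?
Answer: 1128/5 ≈ 225.60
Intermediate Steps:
(39 + c(-5))*6 = (39 + 7/(-5))*6 = (39 + 7*(-1/5))*6 = (39 - 7/5)*6 = (188/5)*6 = 1128/5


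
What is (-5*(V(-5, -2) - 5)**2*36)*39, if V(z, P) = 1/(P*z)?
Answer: -842751/5 ≈ -1.6855e+5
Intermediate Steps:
V(z, P) = 1/(P*z)
(-5*(V(-5, -2) - 5)**2*36)*39 = (-5*(1/(-2*(-5)) - 5)**2*36)*39 = (-5*(-1/2*(-1/5) - 5)**2*36)*39 = (-5*(1/10 - 5)**2*36)*39 = (-5*(-49/10)**2*36)*39 = (-5*2401/100*36)*39 = -2401/20*36*39 = -21609/5*39 = -842751/5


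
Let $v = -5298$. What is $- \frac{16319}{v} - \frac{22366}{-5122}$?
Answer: $\frac{101040493}{13568178} \approx 7.4469$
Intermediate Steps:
$- \frac{16319}{v} - \frac{22366}{-5122} = - \frac{16319}{-5298} - \frac{22366}{-5122} = \left(-16319\right) \left(- \frac{1}{5298}\right) - - \frac{11183}{2561} = \frac{16319}{5298} + \frac{11183}{2561} = \frac{101040493}{13568178}$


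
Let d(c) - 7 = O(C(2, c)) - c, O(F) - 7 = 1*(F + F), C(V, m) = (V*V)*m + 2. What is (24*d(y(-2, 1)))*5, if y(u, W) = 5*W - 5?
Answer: 2160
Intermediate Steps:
C(V, m) = 2 + m*V² (C(V, m) = V²*m + 2 = m*V² + 2 = 2 + m*V²)
O(F) = 7 + 2*F (O(F) = 7 + 1*(F + F) = 7 + 1*(2*F) = 7 + 2*F)
y(u, W) = -5 + 5*W
d(c) = 18 + 7*c (d(c) = 7 + ((7 + 2*(2 + c*2²)) - c) = 7 + ((7 + 2*(2 + c*4)) - c) = 7 + ((7 + 2*(2 + 4*c)) - c) = 7 + ((7 + (4 + 8*c)) - c) = 7 + ((11 + 8*c) - c) = 7 + (11 + 7*c) = 18 + 7*c)
(24*d(y(-2, 1)))*5 = (24*(18 + 7*(-5 + 5*1)))*5 = (24*(18 + 7*(-5 + 5)))*5 = (24*(18 + 7*0))*5 = (24*(18 + 0))*5 = (24*18)*5 = 432*5 = 2160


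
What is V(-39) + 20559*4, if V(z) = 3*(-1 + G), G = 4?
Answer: 82245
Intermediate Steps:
V(z) = 9 (V(z) = 3*(-1 + 4) = 3*3 = 9)
V(-39) + 20559*4 = 9 + 20559*4 = 9 + 82236 = 82245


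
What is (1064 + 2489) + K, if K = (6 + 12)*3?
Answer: 3607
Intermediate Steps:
K = 54 (K = 18*3 = 54)
(1064 + 2489) + K = (1064 + 2489) + 54 = 3553 + 54 = 3607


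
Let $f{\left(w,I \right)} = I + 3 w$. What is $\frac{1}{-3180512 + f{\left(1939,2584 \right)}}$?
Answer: $- \frac{1}{3172111} \approx -3.1525 \cdot 10^{-7}$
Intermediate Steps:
$\frac{1}{-3180512 + f{\left(1939,2584 \right)}} = \frac{1}{-3180512 + \left(2584 + 3 \cdot 1939\right)} = \frac{1}{-3180512 + \left(2584 + 5817\right)} = \frac{1}{-3180512 + 8401} = \frac{1}{-3172111} = - \frac{1}{3172111}$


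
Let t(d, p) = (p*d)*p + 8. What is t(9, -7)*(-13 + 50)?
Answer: 16613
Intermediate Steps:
t(d, p) = 8 + d*p² (t(d, p) = (d*p)*p + 8 = d*p² + 8 = 8 + d*p²)
t(9, -7)*(-13 + 50) = (8 + 9*(-7)²)*(-13 + 50) = (8 + 9*49)*37 = (8 + 441)*37 = 449*37 = 16613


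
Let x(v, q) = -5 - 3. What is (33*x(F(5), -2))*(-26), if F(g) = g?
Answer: 6864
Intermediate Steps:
x(v, q) = -8
(33*x(F(5), -2))*(-26) = (33*(-8))*(-26) = -264*(-26) = 6864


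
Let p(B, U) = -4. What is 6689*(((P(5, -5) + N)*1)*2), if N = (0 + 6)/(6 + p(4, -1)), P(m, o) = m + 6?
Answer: 187292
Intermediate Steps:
P(m, o) = 6 + m
N = 3 (N = (0 + 6)/(6 - 4) = 6/2 = 6*(½) = 3)
6689*(((P(5, -5) + N)*1)*2) = 6689*((((6 + 5) + 3)*1)*2) = 6689*(((11 + 3)*1)*2) = 6689*((14*1)*2) = 6689*(14*2) = 6689*28 = 187292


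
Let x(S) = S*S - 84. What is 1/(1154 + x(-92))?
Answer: 1/9534 ≈ 0.00010489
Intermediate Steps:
x(S) = -84 + S² (x(S) = S² - 84 = -84 + S²)
1/(1154 + x(-92)) = 1/(1154 + (-84 + (-92)²)) = 1/(1154 + (-84 + 8464)) = 1/(1154 + 8380) = 1/9534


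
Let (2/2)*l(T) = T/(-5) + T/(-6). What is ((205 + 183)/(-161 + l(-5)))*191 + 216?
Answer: -1248/5 ≈ -249.60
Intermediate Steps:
l(T) = -11*T/30 (l(T) = T/(-5) + T/(-6) = T*(-⅕) + T*(-⅙) = -T/5 - T/6 = -11*T/30)
((205 + 183)/(-161 + l(-5)))*191 + 216 = ((205 + 183)/(-161 - 11/30*(-5)))*191 + 216 = (388/(-161 + 11/6))*191 + 216 = (388/(-955/6))*191 + 216 = (388*(-6/955))*191 + 216 = -2328/955*191 + 216 = -2328/5 + 216 = -1248/5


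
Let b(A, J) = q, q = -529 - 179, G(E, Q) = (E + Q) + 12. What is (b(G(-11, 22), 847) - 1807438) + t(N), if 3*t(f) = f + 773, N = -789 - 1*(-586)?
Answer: -1807956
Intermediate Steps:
G(E, Q) = 12 + E + Q
q = -708
b(A, J) = -708
N = -203 (N = -789 + 586 = -203)
t(f) = 773/3 + f/3 (t(f) = (f + 773)/3 = (773 + f)/3 = 773/3 + f/3)
(b(G(-11, 22), 847) - 1807438) + t(N) = (-708 - 1807438) + (773/3 + (⅓)*(-203)) = -1808146 + (773/3 - 203/3) = -1808146 + 190 = -1807956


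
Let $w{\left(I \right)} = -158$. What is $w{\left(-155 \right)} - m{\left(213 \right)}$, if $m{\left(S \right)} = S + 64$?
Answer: $-435$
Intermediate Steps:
$m{\left(S \right)} = 64 + S$
$w{\left(-155 \right)} - m{\left(213 \right)} = -158 - \left(64 + 213\right) = -158 - 277 = -435$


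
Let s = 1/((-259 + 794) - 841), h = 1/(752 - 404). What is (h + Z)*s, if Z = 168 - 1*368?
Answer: 69599/106488 ≈ 0.65359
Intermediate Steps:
Z = -200 (Z = 168 - 368 = -200)
h = 1/348 ≈ 0.0028736
s = -1/306 (s = 1/(535 - 841) = 1/(-306) = -1/306 ≈ -0.0032680)
(h + Z)*s = (1/348 - 200)*(-1/306) = -69599/348*(-1/306) = 69599/106488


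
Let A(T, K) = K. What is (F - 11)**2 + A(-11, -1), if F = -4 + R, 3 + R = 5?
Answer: 168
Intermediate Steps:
R = 2 (R = -3 + 5 = 2)
F = -2 (F = -4 + 2 = -2)
(F - 11)**2 + A(-11, -1) = (-2 - 11)**2 - 1 = (-13)**2 - 1 = 169 - 1 = 168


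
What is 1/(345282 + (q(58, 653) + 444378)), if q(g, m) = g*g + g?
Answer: 1/793082 ≈ 1.2609e-6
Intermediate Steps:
q(g, m) = g + g² (q(g, m) = g² + g = g + g²)
1/(345282 + (q(58, 653) + 444378)) = 1/(345282 + (58*(1 + 58) + 444378)) = 1/(345282 + (58*59 + 444378)) = 1/(345282 + (3422 + 444378)) = 1/(345282 + 447800) = 1/793082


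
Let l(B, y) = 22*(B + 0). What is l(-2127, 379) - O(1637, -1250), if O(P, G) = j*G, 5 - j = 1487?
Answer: -1899294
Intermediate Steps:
j = -1482 (j = 5 - 1*1487 = 5 - 1487 = -1482)
O(P, G) = -1482*G
l(B, y) = 22*B
l(-2127, 379) - O(1637, -1250) = 22*(-2127) - (-1482)*(-1250) = -46794 - 1*1852500 = -46794 - 1852500 = -1899294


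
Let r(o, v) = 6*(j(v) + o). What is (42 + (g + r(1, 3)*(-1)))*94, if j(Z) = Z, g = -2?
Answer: 1504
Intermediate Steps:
r(o, v) = 6*o + 6*v (r(o, v) = 6*(v + o) = 6*(o + v) = 6*o + 6*v)
(42 + (g + r(1, 3)*(-1)))*94 = (42 + (-2 + (6*1 + 6*3)*(-1)))*94 = (42 + (-2 + (6 + 18)*(-1)))*94 = (42 + (-2 + 24*(-1)))*94 = (42 + (-2 - 24))*94 = (42 - 26)*94 = 16*94 = 1504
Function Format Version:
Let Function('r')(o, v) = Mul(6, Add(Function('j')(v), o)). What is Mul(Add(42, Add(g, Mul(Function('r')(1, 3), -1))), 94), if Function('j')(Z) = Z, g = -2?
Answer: 1504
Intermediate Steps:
Function('r')(o, v) = Add(Mul(6, o), Mul(6, v)) (Function('r')(o, v) = Mul(6, Add(v, o)) = Mul(6, Add(o, v)) = Add(Mul(6, o), Mul(6, v)))
Mul(Add(42, Add(g, Mul(Function('r')(1, 3), -1))), 94) = Mul(Add(42, Add(-2, Mul(Add(Mul(6, 1), Mul(6, 3)), -1))), 94) = Mul(Add(42, Add(-2, Mul(Add(6, 18), -1))), 94) = Mul(Add(42, Add(-2, Mul(24, -1))), 94) = Mul(Add(42, Add(-2, -24)), 94) = Mul(Add(42, -26), 94) = Mul(16, 94) = 1504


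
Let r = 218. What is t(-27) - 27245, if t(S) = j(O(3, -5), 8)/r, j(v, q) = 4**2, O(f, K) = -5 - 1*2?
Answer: -2969697/109 ≈ -27245.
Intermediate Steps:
O(f, K) = -7 (O(f, K) = -5 - 2 = -7)
j(v, q) = 16
t(S) = 8/109 (t(S) = 16/218 = 16*(1/218) = 8/109)
t(-27) - 27245 = 8/109 - 27245 = -2969697/109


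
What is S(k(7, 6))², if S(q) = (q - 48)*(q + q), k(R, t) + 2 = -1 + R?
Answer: 123904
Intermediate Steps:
k(R, t) = -3 + R (k(R, t) = -2 + (-1 + R) = -3 + R)
S(q) = 2*q*(-48 + q) (S(q) = (-48 + q)*(2*q) = 2*q*(-48 + q))
S(k(7, 6))² = (2*(-3 + 7)*(-48 + (-3 + 7)))² = (2*4*(-48 + 4))² = (2*4*(-44))² = (-352)² = 123904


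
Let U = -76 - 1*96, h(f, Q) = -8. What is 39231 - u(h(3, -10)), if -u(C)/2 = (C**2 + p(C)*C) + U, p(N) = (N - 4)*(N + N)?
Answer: 35943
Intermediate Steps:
p(N) = 2*N*(-4 + N) (p(N) = (-4 + N)*(2*N) = 2*N*(-4 + N))
U = -172 (U = -76 - 96 = -172)
u(C) = 344 - 2*C**2 - 4*C**2*(-4 + C) (u(C) = -2*((C**2 + (2*C*(-4 + C))*C) - 172) = -2*((C**2 + 2*C**2*(-4 + C)) - 172) = -2*(-172 + C**2 + 2*C**2*(-4 + C)) = 344 - 2*C**2 - 4*C**2*(-4 + C))
39231 - u(h(3, -10)) = 39231 - (344 - 4*(-8)**3 + 14*(-8)**2) = 39231 - (344 - 4*(-512) + 14*64) = 39231 - (344 + 2048 + 896) = 39231 - 1*3288 = 39231 - 3288 = 35943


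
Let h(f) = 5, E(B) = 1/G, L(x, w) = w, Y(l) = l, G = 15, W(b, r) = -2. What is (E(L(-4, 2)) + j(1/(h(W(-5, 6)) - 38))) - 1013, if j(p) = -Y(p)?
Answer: -167129/165 ≈ -1012.9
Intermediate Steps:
E(B) = 1/15
j(p) = -p
(E(L(-4, 2)) + j(1/(h(W(-5, 6)) - 38))) - 1013 = (1/15 - 1/(5 - 38)) - 1013 = (1/15 - 1/(-33)) - 1013 = (1/15 - 1*(-1/33)) - 1013 = (1/15 + 1/33) - 1013 = 16/165 - 1013 = -167129/165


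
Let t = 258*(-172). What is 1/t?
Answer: -1/44376 ≈ -2.2535e-5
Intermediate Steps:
t = -44376
1/t = 1/(-44376) = -1/44376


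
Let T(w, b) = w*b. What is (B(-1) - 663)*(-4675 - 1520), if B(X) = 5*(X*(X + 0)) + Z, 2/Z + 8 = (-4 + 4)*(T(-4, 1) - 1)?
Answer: 16311435/4 ≈ 4.0779e+6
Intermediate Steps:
T(w, b) = b*w
Z = -¼ (Z = 2/(-8 + (-4 + 4)*(1*(-4) - 1)) = 2/(-8 + 0*(-4 - 1)) = 2/(-8 + 0*(-5)) = 2/(-8 + 0) = 2/(-8) = 2*(-⅛) = -¼ ≈ -0.25000)
B(X) = -¼ + 5*X² (B(X) = 5*(X*(X + 0)) - ¼ = 5*(X*X) - ¼ = 5*X² - ¼ = -¼ + 5*X²)
(B(-1) - 663)*(-4675 - 1520) = ((-¼ + 5*(-1)²) - 663)*(-4675 - 1520) = ((-¼ + 5*1) - 663)*(-6195) = ((-¼ + 5) - 663)*(-6195) = (19/4 - 663)*(-6195) = -2633/4*(-6195) = 16311435/4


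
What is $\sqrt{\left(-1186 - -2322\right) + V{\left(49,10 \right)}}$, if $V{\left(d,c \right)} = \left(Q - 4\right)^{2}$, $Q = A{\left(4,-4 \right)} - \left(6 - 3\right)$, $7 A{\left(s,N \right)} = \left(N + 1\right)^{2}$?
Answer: $\frac{4 \sqrt{3579}}{7} \approx 34.186$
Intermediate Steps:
$A{\left(s,N \right)} = \frac{\left(1 + N\right)^{2}}{7}$ ($A{\left(s,N \right)} = \frac{\left(N + 1\right)^{2}}{7} = \frac{\left(1 + N\right)^{2}}{7}$)
$Q = - \frac{12}{7}$ ($Q = \frac{\left(1 - 4\right)^{2}}{7} - \left(6 - 3\right) = \frac{\left(-3\right)^{2}}{7} - 3 = \frac{1}{7} \cdot 9 - 3 = \frac{9}{7} - 3 = - \frac{12}{7} \approx -1.7143$)
$V{\left(d,c \right)} = \frac{1600}{49}$ ($V{\left(d,c \right)} = \left(- \frac{12}{7} - 4\right)^{2} = \left(- \frac{40}{7}\right)^{2} = \frac{1600}{49}$)
$\sqrt{\left(-1186 - -2322\right) + V{\left(49,10 \right)}} = \sqrt{\left(-1186 - -2322\right) + \frac{1600}{49}} = \sqrt{\left(-1186 + 2322\right) + \frac{1600}{49}} = \sqrt{1136 + \frac{1600}{49}} = \sqrt{\frac{57264}{49}} = \frac{4 \sqrt{3579}}{7}$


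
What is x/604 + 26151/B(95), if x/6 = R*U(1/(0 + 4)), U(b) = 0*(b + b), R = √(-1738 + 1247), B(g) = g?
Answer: 26151/95 ≈ 275.27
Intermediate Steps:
R = I*√491 (R = √(-491) = I*√491 ≈ 22.159*I)
U(b) = 0 (U(b) = 0*(2*b) = 0)
x = 0 (x = 6*((I*√491)*0) = 6*0 = 0)
x/604 + 26151/B(95) = 0/604 + 26151/95 = 0*(1/604) + 26151*(1/95) = 0 + 26151/95 = 26151/95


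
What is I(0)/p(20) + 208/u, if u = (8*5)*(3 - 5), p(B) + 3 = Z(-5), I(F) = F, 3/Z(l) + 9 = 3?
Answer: -13/5 ≈ -2.6000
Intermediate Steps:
Z(l) = -1/2 (Z(l) = 3/(-9 + 3) = 3/(-6) = 3*(-1/6) = -1/2)
p(B) = -7/2 (p(B) = -3 - 1/2 = -7/2)
u = -80 (u = 40*(-2) = -80)
I(0)/p(20) + 208/u = 0/(-7/2) + 208/(-80) = 0*(-2/7) + 208*(-1/80) = 0 - 13/5 = -13/5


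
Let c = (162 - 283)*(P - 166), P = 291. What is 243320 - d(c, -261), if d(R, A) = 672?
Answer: 242648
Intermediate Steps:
c = -15125 (c = (162 - 283)*(291 - 166) = -121*125 = -15125)
243320 - d(c, -261) = 243320 - 1*672 = 243320 - 672 = 242648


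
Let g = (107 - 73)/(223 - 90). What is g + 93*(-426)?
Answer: -5269160/133 ≈ -39618.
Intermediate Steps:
g = 34/133 ≈ 0.25564
g + 93*(-426) = 34/133 + 93*(-426) = 34/133 - 39618 = -5269160/133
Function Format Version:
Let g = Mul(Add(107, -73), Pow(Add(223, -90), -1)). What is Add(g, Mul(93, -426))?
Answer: Rational(-5269160, 133) ≈ -39618.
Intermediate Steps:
g = Rational(34, 133) (g = Mul(34, Pow(133, -1)) = Mul(34, Rational(1, 133)) = Rational(34, 133) ≈ 0.25564)
Add(g, Mul(93, -426)) = Add(Rational(34, 133), Mul(93, -426)) = Add(Rational(34, 133), -39618) = Rational(-5269160, 133)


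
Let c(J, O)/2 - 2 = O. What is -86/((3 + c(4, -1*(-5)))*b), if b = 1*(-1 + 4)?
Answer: -86/51 ≈ -1.6863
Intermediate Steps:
c(J, O) = 4 + 2*O
b = 3 (b = 1*3 = 3)
-86/((3 + c(4, -1*(-5)))*b) = -86/((3 + (4 + 2*(-1*(-5))))*3) = -86/((3 + (4 + 2*5))*3) = -86/((3 + (4 + 10))*3) = -86/((3 + 14)*3) = -86/(17*3) = -86*1/51 = -86/51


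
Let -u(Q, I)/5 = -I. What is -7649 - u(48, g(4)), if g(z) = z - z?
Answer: -7649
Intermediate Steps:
g(z) = 0
u(Q, I) = 5*I (u(Q, I) = -(-5)*I = 5*I)
-7649 - u(48, g(4)) = -7649 - 5*0 = -7649 - 1*0 = -7649 + 0 = -7649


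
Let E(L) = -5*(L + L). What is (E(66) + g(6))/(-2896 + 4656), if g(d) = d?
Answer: -327/880 ≈ -0.37159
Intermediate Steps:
E(L) = -10*L
(E(66) + g(6))/(-2896 + 4656) = (-10*66 + 6)/(-2896 + 4656) = (-660 + 6)/1760 = -654*1/1760 = -327/880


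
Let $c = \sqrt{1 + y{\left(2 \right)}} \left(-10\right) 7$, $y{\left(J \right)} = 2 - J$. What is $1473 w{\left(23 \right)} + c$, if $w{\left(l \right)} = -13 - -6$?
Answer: $-10381$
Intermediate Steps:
$w{\left(l \right)} = -7$ ($w{\left(l \right)} = -13 + 6 = -7$)
$c = -70$ ($c = \sqrt{1 + \left(2 - 2\right)} \left(-10\right) 7 = \sqrt{1 + 0} \left(-10\right) 7 = \sqrt{1} \left(-10\right) 7 = 1 \left(-10\right) 7 = \left(-10\right) 7 = -70$)
$1473 w{\left(23 \right)} + c = 1473 \left(-7\right) - 70 = -10311 - 70 = -10381$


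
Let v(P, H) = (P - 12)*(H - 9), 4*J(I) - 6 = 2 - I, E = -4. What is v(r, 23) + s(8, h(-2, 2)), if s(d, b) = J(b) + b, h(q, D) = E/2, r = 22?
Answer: 281/2 ≈ 140.50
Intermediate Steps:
J(I) = 2 - I/4 (J(I) = 3/2 + (2 - I)/4 = 3/2 + (½ - I/4) = 2 - I/4)
h(q, D) = -2 (h(q, D) = -4/2 = -4*½ = -2)
v(P, H) = (-12 + P)*(-9 + H)
s(d, b) = 2 + 3*b/4 (s(d, b) = (2 - b/4) + b = 2 + 3*b/4)
v(r, 23) + s(8, h(-2, 2)) = (108 - 12*23 - 9*22 + 23*22) + (2 + (¾)*(-2)) = (108 - 276 - 198 + 506) + (2 - 3/2) = 140 + ½ = 281/2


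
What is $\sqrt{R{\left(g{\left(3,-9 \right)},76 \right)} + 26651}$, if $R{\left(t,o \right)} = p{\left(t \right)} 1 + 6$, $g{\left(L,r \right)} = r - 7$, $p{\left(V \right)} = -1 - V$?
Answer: $4 \sqrt{1667} \approx 163.32$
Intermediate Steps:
$g{\left(L,r \right)} = -7 + r$ ($g{\left(L,r \right)} = r - 7 = -7 + r$)
$R{\left(t,o \right)} = 5 - t$ ($R{\left(t,o \right)} = \left(-1 - t\right) 1 + 6 = \left(-1 - t\right) + 6 = 5 - t$)
$\sqrt{R{\left(g{\left(3,-9 \right)},76 \right)} + 26651} = \sqrt{\left(5 - \left(-7 - 9\right)\right) + 26651} = \sqrt{\left(5 - -16\right) + 26651} = \sqrt{\left(5 + 16\right) + 26651} = \sqrt{21 + 26651} = \sqrt{26672} = 4 \sqrt{1667}$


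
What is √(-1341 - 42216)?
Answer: I*√43557 ≈ 208.7*I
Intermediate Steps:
√(-1341 - 42216) = √(-43557) = I*√43557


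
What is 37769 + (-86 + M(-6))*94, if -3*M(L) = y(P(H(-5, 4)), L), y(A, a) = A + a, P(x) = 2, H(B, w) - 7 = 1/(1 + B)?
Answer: 89431/3 ≈ 29810.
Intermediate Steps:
H(B, w) = 7 + 1/(1 + B)
M(L) = -⅔ - L/3 (M(L) = -(2 + L)/3 = -⅔ - L/3)
37769 + (-86 + M(-6))*94 = 37769 + (-86 + (-⅔ - ⅓*(-6)))*94 = 37769 + (-86 + (-⅔ + 2))*94 = 37769 + (-86 + 4/3)*94 = 37769 - 254/3*94 = 37769 - 23876/3 = 89431/3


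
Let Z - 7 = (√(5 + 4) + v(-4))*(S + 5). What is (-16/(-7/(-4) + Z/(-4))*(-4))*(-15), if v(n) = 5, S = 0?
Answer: 96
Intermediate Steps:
Z = 47 (Z = 7 + (√(5 + 4) + 5)*(0 + 5) = 7 + (√9 + 5)*5 = 7 + (3 + 5)*5 = 7 + 8*5 = 7 + 40 = 47)
(-16/(-7/(-4) + Z/(-4))*(-4))*(-15) = (-16/(-7/(-4) + 47/(-4))*(-4))*(-15) = (-16/(-7*(-¼) + 47*(-¼))*(-4))*(-15) = (-16/(7/4 - 47/4)*(-4))*(-15) = (-16/(-10)*(-4))*(-15) = (-16*(-⅒)*(-4))*(-15) = ((8/5)*(-4))*(-15) = -32/5*(-15) = 96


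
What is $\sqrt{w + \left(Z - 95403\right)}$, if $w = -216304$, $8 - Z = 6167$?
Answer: $i \sqrt{317866} \approx 563.8 i$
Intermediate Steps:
$Z = -6159$ ($Z = 8 - 6167 = -6159$)
$\sqrt{w + \left(Z - 95403\right)} = \sqrt{-216304 - 101562} = \sqrt{-317866} = i \sqrt{317866}$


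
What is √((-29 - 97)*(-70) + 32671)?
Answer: √41491 ≈ 203.69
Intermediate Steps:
√((-29 - 97)*(-70) + 32671) = √(-126*(-70) + 32671) = √(8820 + 32671) = √41491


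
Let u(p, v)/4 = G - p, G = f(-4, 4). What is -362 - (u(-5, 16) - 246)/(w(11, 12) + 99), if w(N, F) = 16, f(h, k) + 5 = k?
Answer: -360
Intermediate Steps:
f(h, k) = -5 + k
G = -1 (G = -5 + 4 = -1)
u(p, v) = -4 - 4*p (u(p, v) = 4*(-1 - p) = -4 - 4*p)
-362 - (u(-5, 16) - 246)/(w(11, 12) + 99) = -362 - ((-4 - 4*(-5)) - 246)/(16 + 99) = -362 - ((-4 + 20) - 246)/115 = -362 - (16 - 246)/115 = -362 - (-230)/115 = -362 - 1*(-2) = -362 + 2 = -360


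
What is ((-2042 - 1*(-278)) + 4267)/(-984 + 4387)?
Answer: 2503/3403 ≈ 0.73553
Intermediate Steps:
((-2042 - 1*(-278)) + 4267)/(-984 + 4387) = ((-2042 + 278) + 4267)/3403 = (-1764 + 4267)*(1/3403) = 2503*(1/3403) = 2503/3403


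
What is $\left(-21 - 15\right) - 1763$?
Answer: $-1799$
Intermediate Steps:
$\left(-21 - 15\right) - 1763 = -36 - 1763 = -1799$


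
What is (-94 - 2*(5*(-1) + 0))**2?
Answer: 7056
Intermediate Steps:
(-94 - 2*(5*(-1) + 0))**2 = (-94 - 2*(-5 + 0))**2 = (-94 - 2*(-5))**2 = (-94 + 10)**2 = (-84)**2 = 7056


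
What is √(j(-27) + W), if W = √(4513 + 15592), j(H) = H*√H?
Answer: √(√20105 - 81*I*√3) ≈ 13.063 - 5.3702*I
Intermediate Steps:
j(H) = H^(3/2)
W = √20105 ≈ 141.79
√(j(-27) + W) = √((-27)^(3/2) + √20105) = √(-81*I*√3 + √20105) = √(√20105 - 81*I*√3)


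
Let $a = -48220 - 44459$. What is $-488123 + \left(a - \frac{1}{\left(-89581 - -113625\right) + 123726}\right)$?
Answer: $- \frac{85825111541}{147770} \approx -5.808 \cdot 10^{5}$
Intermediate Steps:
$a = -92679$
$-488123 + \left(a - \frac{1}{\left(-89581 - -113625\right) + 123726}\right) = -488123 - \left(92679 + \frac{1}{\left(-89581 - -113625\right) + 123726}\right) = -488123 - \left(92679 + \frac{1}{\left(-89581 + 113625\right) + 123726}\right) = -488123 - \left(92679 + \frac{1}{24044 + 123726}\right) = -488123 - \frac{13695175831}{147770} = - \frac{85825111541}{147770}$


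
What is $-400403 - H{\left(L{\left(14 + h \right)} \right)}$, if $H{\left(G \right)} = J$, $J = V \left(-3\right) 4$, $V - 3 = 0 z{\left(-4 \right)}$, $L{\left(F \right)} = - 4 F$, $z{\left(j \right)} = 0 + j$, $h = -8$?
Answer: $-400367$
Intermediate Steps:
$z{\left(j \right)} = j$
$V = 3$ ($V = 3 + 0 \left(-4\right) = 3 + 0 = 3$)
$J = -36$ ($J = 3 \left(-3\right) 4 = \left(-9\right) 4 = -36$)
$H{\left(G \right)} = -36$
$-400403 - H{\left(L{\left(14 + h \right)} \right)} = -400403 - -36 = -400403 + 36 = -400367$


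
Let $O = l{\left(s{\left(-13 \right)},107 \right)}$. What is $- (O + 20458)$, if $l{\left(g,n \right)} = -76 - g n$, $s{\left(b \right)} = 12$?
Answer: $-19098$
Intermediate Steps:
$l{\left(g,n \right)} = -76 - g n$
$O = -1360$ ($O = -76 - 12 \cdot 107 = -76 - 1284 = -1360$)
$- (O + 20458) = - (-1360 + 20458) = \left(-1\right) 19098 = -19098$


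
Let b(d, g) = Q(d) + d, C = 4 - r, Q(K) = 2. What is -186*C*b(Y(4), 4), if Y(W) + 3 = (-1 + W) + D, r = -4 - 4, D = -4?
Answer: 4464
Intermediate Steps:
r = -8
Y(W) = -8 + W (Y(W) = -3 + ((-1 + W) - 4) = -3 + (-5 + W) = -8 + W)
C = 12 (C = 4 - 1*(-8) = 4 + 8 = 12)
b(d, g) = 2 + d
-186*C*b(Y(4), 4) = -2232*(2 + (-8 + 4)) = -2232*(2 - 4) = -2232*(-2) = -186*(-24) = 4464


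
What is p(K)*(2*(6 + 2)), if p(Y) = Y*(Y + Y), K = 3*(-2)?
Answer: 1152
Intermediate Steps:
K = -6
p(Y) = 2*Y**2 (p(Y) = Y*(2*Y) = 2*Y**2)
p(K)*(2*(6 + 2)) = (2*(-6)**2)*(2*(6 + 2)) = (2*36)*(2*8) = 72*16 = 1152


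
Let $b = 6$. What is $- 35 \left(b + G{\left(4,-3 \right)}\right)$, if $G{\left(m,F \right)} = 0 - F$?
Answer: $-315$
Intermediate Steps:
$G{\left(m,F \right)} = - F$
$- 35 \left(b + G{\left(4,-3 \right)}\right) = - 35 \left(6 - -3\right) = - 35 \left(6 + 3\right) = \left(-35\right) 9 = -315$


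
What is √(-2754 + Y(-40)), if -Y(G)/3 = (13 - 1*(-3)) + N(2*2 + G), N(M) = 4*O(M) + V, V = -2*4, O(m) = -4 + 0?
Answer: I*√2730 ≈ 52.249*I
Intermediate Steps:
O(m) = -4
V = -8
N(M) = -24 (N(M) = 4*(-4) - 8 = -16 - 8 = -24)
Y(G) = 24 (Y(G) = -3*((13 - 1*(-3)) - 24) = -3*((13 + 3) - 24) = -3*(16 - 24) = -3*(-8) = 24)
√(-2754 + Y(-40)) = √(-2754 + 24) = √(-2730) = I*√2730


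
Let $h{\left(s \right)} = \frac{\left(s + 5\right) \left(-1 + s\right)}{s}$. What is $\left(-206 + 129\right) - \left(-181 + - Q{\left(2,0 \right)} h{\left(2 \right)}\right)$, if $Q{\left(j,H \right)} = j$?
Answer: $111$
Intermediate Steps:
$h{\left(s \right)} = \frac{\left(-1 + s\right) \left(5 + s\right)}{s}$ ($h{\left(s \right)} = \frac{\left(5 + s\right) \left(-1 + s\right)}{s} = \frac{\left(-1 + s\right) \left(5 + s\right)}{s}$)
$\left(-206 + 129\right) - \left(-181 + - Q{\left(2,0 \right)} h{\left(2 \right)}\right) = \left(-206 + 129\right) + \left(181 - \left(-1\right) 2 \left(4 + 2 - \frac{5}{2}\right)\right) = -77 + \left(181 - - 2 \left(4 + 2 - \frac{5}{2}\right)\right) = -77 + \left(181 - \left(-2\right) \frac{7}{2}\right) = -77 + \left(181 - -7\right) = -77 + \left(181 + 7\right) = -77 + 188 = 111$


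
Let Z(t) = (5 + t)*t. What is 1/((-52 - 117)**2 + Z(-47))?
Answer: 1/30535 ≈ 3.2749e-5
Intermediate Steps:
Z(t) = t*(5 + t)
1/((-52 - 117)**2 + Z(-47)) = 1/((-52 - 117)**2 - 47*(5 - 47)) = 1/((-169)**2 - 47*(-42)) = 1/(28561 + 1974) = 1/30535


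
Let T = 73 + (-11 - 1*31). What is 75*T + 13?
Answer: 2338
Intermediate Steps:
T = 31 (T = 73 + (-11 - 31) = 73 - 42 = 31)
75*T + 13 = 75*31 + 13 = 2325 + 13 = 2338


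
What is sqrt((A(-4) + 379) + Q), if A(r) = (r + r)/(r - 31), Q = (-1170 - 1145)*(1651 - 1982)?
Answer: 2*sqrt(234784795)/35 ≈ 875.58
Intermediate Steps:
Q = 766265 (Q = -2315*(-331) = 766265)
A(r) = 2*r/(-31 + r) (A(r) = (2*r)/(-31 + r) = 2*r/(-31 + r))
sqrt((A(-4) + 379) + Q) = sqrt((2*(-4)/(-31 - 4) + 379) + 766265) = sqrt((2*(-4)/(-35) + 379) + 766265) = sqrt((2*(-4)*(-1/35) + 379) + 766265) = sqrt((8/35 + 379) + 766265) = sqrt(13273/35 + 766265) = sqrt(26832548/35) = 2*sqrt(234784795)/35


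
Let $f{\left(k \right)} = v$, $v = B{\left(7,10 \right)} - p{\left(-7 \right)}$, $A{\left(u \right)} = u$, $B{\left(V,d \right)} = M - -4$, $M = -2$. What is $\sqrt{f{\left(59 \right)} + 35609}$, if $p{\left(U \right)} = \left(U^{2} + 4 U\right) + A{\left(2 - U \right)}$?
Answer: $\sqrt{35581} \approx 188.63$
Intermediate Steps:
$B{\left(V,d \right)} = 2$ ($B{\left(V,d \right)} = -2 - -4 = -2 + 4 = 2$)
$p{\left(U \right)} = 2 + U^{2} + 3 U$ ($p{\left(U \right)} = \left(U^{2} + 4 U\right) - \left(-2 + U\right) = 2 + U^{2} + 3 U$)
$v = -28$ ($v = 2 - \left(2 + \left(-7\right)^{2} + 3 \left(-7\right)\right) = 2 - \left(2 + 49 - 21\right) = 2 - 30 = -28$)
$f{\left(k \right)} = -28$
$\sqrt{f{\left(59 \right)} + 35609} = \sqrt{-28 + 35609} = \sqrt{35581}$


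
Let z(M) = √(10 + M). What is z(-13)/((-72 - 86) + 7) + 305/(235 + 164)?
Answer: 305/399 - I*√3/151 ≈ 0.76441 - 0.011471*I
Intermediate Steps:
z(-13)/((-72 - 86) + 7) + 305/(235 + 164) = √(10 - 13)/((-72 - 86) + 7) + 305/(235 + 164) = √(-3)/(-158 + 7) + 305/399 = (I*√3)/(-151) + 305*(1/399) = (I*√3)*(-1/151) + 305/399 = -I*√3/151 + 305/399 = 305/399 - I*√3/151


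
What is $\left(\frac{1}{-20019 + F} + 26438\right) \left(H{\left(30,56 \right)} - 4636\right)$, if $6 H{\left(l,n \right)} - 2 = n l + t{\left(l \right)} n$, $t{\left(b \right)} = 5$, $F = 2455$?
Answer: $- \frac{2000914446579}{17564} \approx -1.1392 \cdot 10^{8}$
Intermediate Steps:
$H{\left(l,n \right)} = \frac{1}{3} + \frac{5 n}{6} + \frac{l n}{6}$ ($H{\left(l,n \right)} = \frac{1}{3} + \frac{n l + 5 n}{6} = \frac{1}{3} + \frac{l n + 5 n}{6} = \frac{1}{3} + \frac{5 n + l n}{6} = \frac{1}{3} + \left(\frac{5 n}{6} + \frac{l n}{6}\right) = \frac{1}{3} + \frac{5 n}{6} + \frac{l n}{6}$)
$\left(\frac{1}{-20019 + F} + 26438\right) \left(H{\left(30,56 \right)} - 4636\right) = \left(\frac{1}{-20019 + 2455} + 26438\right) \left(\left(\frac{1}{3} + \frac{5}{6} \cdot 56 + \frac{1}{6} \cdot 30 \cdot 56\right) - 4636\right) = \left(\frac{1}{-17564} + 26438\right) \left(\left(\frac{1}{3} + \frac{140}{3} + 280\right) - 4636\right) = \left(- \frac{1}{17564} + 26438\right) \left(327 - 4636\right) = \frac{464357031}{17564} \left(-4309\right) = - \frac{2000914446579}{17564}$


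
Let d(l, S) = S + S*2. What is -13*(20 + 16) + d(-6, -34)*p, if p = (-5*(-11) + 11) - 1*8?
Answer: -6384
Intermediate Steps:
d(l, S) = 3*S (d(l, S) = S + 2*S = 3*S)
p = 58 (p = (55 + 11) - 8 = 66 - 8 = 58)
-13*(20 + 16) + d(-6, -34)*p = -13*(20 + 16) + (3*(-34))*58 = -13*36 - 102*58 = -468 - 5916 = -6384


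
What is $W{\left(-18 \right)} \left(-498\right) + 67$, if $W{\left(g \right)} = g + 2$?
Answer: $8035$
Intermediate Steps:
$W{\left(g \right)} = 2 + g$
$W{\left(-18 \right)} \left(-498\right) + 67 = \left(2 - 18\right) \left(-498\right) + 67 = \left(-16\right) \left(-498\right) + 67 = 7968 + 67 = 8035$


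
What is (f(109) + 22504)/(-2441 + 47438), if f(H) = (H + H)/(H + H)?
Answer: 22505/44997 ≈ 0.50014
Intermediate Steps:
f(H) = 1 (f(H) = (2*H)/((2*H)) = (2*H)*(1/(2*H)) = 1)
(f(109) + 22504)/(-2441 + 47438) = (1 + 22504)/(-2441 + 47438) = 22505/44997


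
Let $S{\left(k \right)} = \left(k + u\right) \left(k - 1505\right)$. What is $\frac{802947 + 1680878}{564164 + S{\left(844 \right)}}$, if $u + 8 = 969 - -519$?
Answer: $- \frac{99353}{38880} \approx -2.5554$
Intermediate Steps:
$u = 1480$ ($u = -8 + \left(969 - -519\right) = -8 + \left(969 + 519\right) = -8 + 1488 = 1480$)
$S{\left(k \right)} = \left(-1505 + k\right) \left(1480 + k\right)$ ($S{\left(k \right)} = \left(k + 1480\right) \left(k - 1505\right) = \left(1480 + k\right) \left(-1505 + k\right) = \left(-1505 + k\right) \left(1480 + k\right)$)
$\frac{802947 + 1680878}{564164 + S{\left(844 \right)}} = \frac{802947 + 1680878}{564164 - \left(2248500 - 712336\right)} = \frac{2483825}{564164 - 1536164} = \frac{2483825}{-972000} = 2483825 \left(- \frac{1}{972000}\right) = - \frac{99353}{38880}$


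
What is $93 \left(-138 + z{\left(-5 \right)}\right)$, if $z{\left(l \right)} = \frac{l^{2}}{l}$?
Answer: $-13299$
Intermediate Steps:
$z{\left(l \right)} = l$
$93 \left(-138 + z{\left(-5 \right)}\right) = 93 \left(-138 - 5\right) = 93 \left(-143\right) = -13299$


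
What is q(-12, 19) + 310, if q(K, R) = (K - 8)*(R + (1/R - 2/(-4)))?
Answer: -1540/19 ≈ -81.053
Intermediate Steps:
q(K, R) = (-8 + K)*(½ + R + 1/R) (q(K, R) = (-8 + K)*(R + (1/R - 2*(-¼))) = (-8 + K)*(R + (1/R + ½)) = (-8 + K)*(R + (½ + 1/R)) = (-8 + K)*(½ + R + 1/R))
q(-12, 19) + 310 = (-4 + (½)*(-12) - 8*19 - 8/19 - 12*19 - 12/19) + 310 = (-4 - 6 - 152 - 8*1/19 - 228 - 12*1/19) + 310 = (-4 - 6 - 152 - 8/19 - 228 - 12/19) + 310 = -7430/19 + 310 = -1540/19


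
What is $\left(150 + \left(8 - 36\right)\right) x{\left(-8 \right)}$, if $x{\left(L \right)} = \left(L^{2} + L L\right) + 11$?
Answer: $16958$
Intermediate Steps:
$x{\left(L \right)} = 11 + 2 L^{2}$ ($x{\left(L \right)} = \left(L^{2} + L^{2}\right) + 11 = 2 L^{2} + 11 = 11 + 2 L^{2}$)
$\left(150 + \left(8 - 36\right)\right) x{\left(-8 \right)} = \left(150 + \left(8 - 36\right)\right) \left(11 + 2 \left(-8\right)^{2}\right) = \left(150 - 28\right) \left(11 + 2 \cdot 64\right) = 122 \left(11 + 128\right) = 122 \cdot 139 = 16958$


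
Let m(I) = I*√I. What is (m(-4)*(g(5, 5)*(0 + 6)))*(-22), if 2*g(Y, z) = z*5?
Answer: 13200*I ≈ 13200.0*I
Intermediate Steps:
g(Y, z) = 5*z/2 (g(Y, z) = (z*5)/2 = (5*z)/2 = 5*z/2)
m(I) = I^(3/2)
(m(-4)*(g(5, 5)*(0 + 6)))*(-22) = ((-4)^(3/2)*(((5/2)*5)*(0 + 6)))*(-22) = ((-8*I)*((25/2)*6))*(-22) = (-8*I*75)*(-22) = -600*I*(-22) = 13200*I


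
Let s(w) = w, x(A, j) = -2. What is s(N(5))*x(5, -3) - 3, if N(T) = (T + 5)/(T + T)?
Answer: -5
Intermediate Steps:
N(T) = (5 + T)/(2*T) (N(T) = (5 + T)/((2*T)) = (5 + T)*(1/(2*T)) = (5 + T)/(2*T))
s(N(5))*x(5, -3) - 3 = ((½)*(5 + 5)/5)*(-2) - 3 = ((½)*(⅕)*10)*(-2) - 3 = 1*(-2) - 3 = -2 - 3 = -5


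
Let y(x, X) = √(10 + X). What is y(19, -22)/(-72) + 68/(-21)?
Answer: -68/21 - I*√3/36 ≈ -3.2381 - 0.048113*I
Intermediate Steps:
y(19, -22)/(-72) + 68/(-21) = √(10 - 22)/(-72) + 68/(-21) = √(-12)*(-1/72) + 68*(-1/21) = (2*I*√3)*(-1/72) - 68/21 = -I*√3/36 - 68/21 = -68/21 - I*√3/36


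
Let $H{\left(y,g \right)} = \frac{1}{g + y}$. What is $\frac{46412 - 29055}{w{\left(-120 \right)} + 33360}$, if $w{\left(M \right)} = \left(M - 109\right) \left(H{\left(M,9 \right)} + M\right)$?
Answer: $\frac{1926627}{6753469} \approx 0.28528$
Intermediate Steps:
$w{\left(M \right)} = \left(-109 + M\right) \left(M + \frac{1}{9 + M}\right)$ ($w{\left(M \right)} = \left(M - 109\right) \left(\frac{1}{9 + M} + M\right) = \left(-109 + M\right) \left(M + \frac{1}{9 + M}\right)$)
$\frac{46412 - 29055}{w{\left(-120 \right)} + 33360} = \frac{46412 - 29055}{\frac{-109 - 120 - 120 \left(-109 - 120\right) \left(9 - 120\right)}{9 - 120} + 33360} = \frac{17357}{\frac{-109 - 120 - \left(-27480\right) \left(-111\right)}{-111} + 33360} = \frac{17357}{- \frac{-109 - 120 - 3050280}{111} + 33360} = \frac{17357}{\left(- \frac{1}{111}\right) \left(-3050509\right) + 33360} = \frac{17357}{\frac{3050509}{111} + 33360} = \frac{17357}{\frac{6753469}{111}} = 17357 \cdot \frac{111}{6753469} = \frac{1926627}{6753469}$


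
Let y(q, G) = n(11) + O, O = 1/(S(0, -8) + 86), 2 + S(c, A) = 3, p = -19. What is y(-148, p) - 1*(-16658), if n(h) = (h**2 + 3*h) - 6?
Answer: 1462123/87 ≈ 16806.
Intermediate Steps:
n(h) = -6 + h**2 + 3*h
S(c, A) = 1 (S(c, A) = -2 + 3 = 1)
O = 1/87 (O = 1/(1 + 86) = 1/87 ≈ 0.011494)
y(q, G) = 12877/87 (y(q, G) = (-6 + 11**2 + 3*11) + 1/87 = (-6 + 121 + 33) + 1/87 = 148 + 1/87 = 12877/87)
y(-148, p) - 1*(-16658) = 12877/87 - 1*(-16658) = 12877/87 + 16658 = 1462123/87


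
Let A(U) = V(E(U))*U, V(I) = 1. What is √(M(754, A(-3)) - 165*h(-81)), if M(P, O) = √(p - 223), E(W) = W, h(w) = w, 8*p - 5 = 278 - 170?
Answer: √(53460 + I*√3342)/2 ≈ 115.61 + 0.062507*I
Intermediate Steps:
p = 113/8 (p = 5/8 + (278 - 170)/8 = 5/8 + (⅛)*108 = 5/8 + 27/2 = 113/8 ≈ 14.125)
A(U) = U (A(U) = 1*U = U)
M(P, O) = I*√3342/4 (M(P, O) = √(113/8 - 223) = √(-1671/8) = I*√3342/4)
√(M(754, A(-3)) - 165*h(-81)) = √(I*√3342/4 - 165*(-81)) = √(I*√3342/4 + 13365) = √(13365 + I*√3342/4)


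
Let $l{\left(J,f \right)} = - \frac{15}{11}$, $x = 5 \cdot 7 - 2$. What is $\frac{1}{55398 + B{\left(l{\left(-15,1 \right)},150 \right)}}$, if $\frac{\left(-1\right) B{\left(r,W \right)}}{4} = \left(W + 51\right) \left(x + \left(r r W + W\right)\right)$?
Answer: $- \frac{121}{38234814} \approx -3.1647 \cdot 10^{-6}$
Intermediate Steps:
$x = 33$ ($x = 35 - 2 = 33$)
$l{\left(J,f \right)} = - \frac{15}{11}$ ($l{\left(J,f \right)} = \left(-15\right) \frac{1}{11} = - \frac{15}{11}$)
$B{\left(r,W \right)} = - 4 \left(51 + W\right) \left(33 + W + W r^{2}\right)$ ($B{\left(r,W \right)} = - 4 \left(W + 51\right) \left(33 + \left(r r W + W\right)\right) = - 4 \left(51 + W\right) \left(33 + \left(r^{2} W + W\right)\right) = - 4 \left(51 + W\right) \left(33 + \left(W r^{2} + W\right)\right) = - 4 \left(51 + W\right) \left(33 + \left(W + W r^{2}\right)\right) = - 4 \left(51 + W\right) \left(33 + W + W r^{2}\right)$)
$\frac{1}{55398 + B{\left(l{\left(-15,1 \right)},150 \right)}} = \frac{1}{55398 - \left(57132 + 90000 + \frac{6885000}{121} + 4 \cdot 150^{2} \left(- \frac{15}{11}\right)^{2}\right)} = \frac{1}{55398 - \left(147132 + \frac{27135000}{121}\right)} = \frac{1}{55398 - \frac{44937972}{121}} = \frac{1}{- \frac{38234814}{121}} = - \frac{121}{38234814}$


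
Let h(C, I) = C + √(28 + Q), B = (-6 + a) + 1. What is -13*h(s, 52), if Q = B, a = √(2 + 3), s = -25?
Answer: 325 - 13*√(23 + √5) ≈ 259.69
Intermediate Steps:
a = √5 ≈ 2.2361
B = -5 + √5 (B = (-6 + √5) + 1 = -5 + √5 ≈ -2.7639)
Q = -5 + √5 ≈ -2.7639
h(C, I) = C + √(23 + √5) (h(C, I) = C + √(28 + (-5 + √5)) = C + √(23 + √5))
-13*h(s, 52) = -13*(-25 + √(23 + √5)) = 325 - 13*√(23 + √5)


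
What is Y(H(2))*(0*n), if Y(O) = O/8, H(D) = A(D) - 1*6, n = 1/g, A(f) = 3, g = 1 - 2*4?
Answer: 0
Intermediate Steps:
g = -7 (g = 1 - 8 = -7)
n = -⅐ (n = 1/(-7) = -⅐ ≈ -0.14286)
H(D) = -3 (H(D) = 3 - 1*6 = 3 - 6 = -3)
Y(O) = O/8 (Y(O) = O*(⅛) = O/8)
Y(H(2))*(0*n) = ((⅛)*(-3))*(0*(-⅐)) = -3/8*0 = 0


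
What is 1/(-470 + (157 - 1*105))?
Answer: -1/418 ≈ -0.0023923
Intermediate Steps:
1/(-470 + (157 - 1*105)) = 1/(-470 + (157 - 105)) = 1/(-470 + 52) = 1/(-418) = -1/418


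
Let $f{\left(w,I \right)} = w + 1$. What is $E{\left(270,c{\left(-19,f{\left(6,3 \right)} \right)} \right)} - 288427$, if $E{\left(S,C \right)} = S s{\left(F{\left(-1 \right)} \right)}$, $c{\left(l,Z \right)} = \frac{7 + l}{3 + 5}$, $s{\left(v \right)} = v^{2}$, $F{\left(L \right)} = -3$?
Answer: $-285997$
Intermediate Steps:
$f{\left(w,I \right)} = 1 + w$
$c{\left(l,Z \right)} = \frac{7}{8} + \frac{l}{8}$ ($c{\left(l,Z \right)} = \frac{7 + l}{8} = \left(7 + l\right) \frac{1}{8} = \frac{7}{8} + \frac{l}{8}$)
$E{\left(S,C \right)} = 9 S$ ($E{\left(S,C \right)} = S \left(-3\right)^{2} = S 9 = 9 S$)
$E{\left(270,c{\left(-19,f{\left(6,3 \right)} \right)} \right)} - 288427 = 9 \cdot 270 - 288427 = 2430 - 288427 = -285997$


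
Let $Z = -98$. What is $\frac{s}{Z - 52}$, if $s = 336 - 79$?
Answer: $- \frac{257}{150} \approx -1.7133$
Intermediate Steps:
$s = 257$ ($s = 336 - 79 = 257$)
$\frac{s}{Z - 52} = \frac{1}{-98 - 52} \cdot 257 = \frac{1}{-150} \cdot 257 = \left(- \frac{1}{150}\right) 257 = - \frac{257}{150}$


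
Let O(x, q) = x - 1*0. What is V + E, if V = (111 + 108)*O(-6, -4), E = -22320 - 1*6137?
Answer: -29771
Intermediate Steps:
O(x, q) = x (O(x, q) = x + 0 = x)
E = -28457 (E = -22320 - 6137 = -28457)
V = -1314 (V = (111 + 108)*(-6) = 219*(-6) = -1314)
V + E = -1314 - 28457 = -29771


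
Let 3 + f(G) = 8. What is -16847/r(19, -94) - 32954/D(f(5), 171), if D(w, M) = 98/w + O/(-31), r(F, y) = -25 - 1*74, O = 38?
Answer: -228849437/140976 ≈ -1623.3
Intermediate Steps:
f(G) = 5 (f(G) = -3 + 8 = 5)
r(F, y) = -99 (r(F, y) = -25 - 74 = -99)
D(w, M) = -38/31 + 98/w (D(w, M) = 98/w + 38/(-31) = 98/w + 38*(-1/31) = 98/w - 38/31 = -38/31 + 98/w)
-16847/r(19, -94) - 32954/D(f(5), 171) = -16847/(-99) - 32954/(-38/31 + 98/5) = -16847*(-1/99) - 32954/(-38/31 + 98*(⅕)) = 16847/99 - 32954/(-38/31 + 98/5) = 16847/99 - 32954/2848/155 = 16847/99 - 32954*155/2848 = 16847/99 - 2553935/1424 = -228849437/140976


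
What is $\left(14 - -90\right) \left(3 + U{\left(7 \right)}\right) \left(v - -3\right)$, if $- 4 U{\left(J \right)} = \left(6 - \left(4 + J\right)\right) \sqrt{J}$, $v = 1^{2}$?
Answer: $1248 + 520 \sqrt{7} \approx 2623.8$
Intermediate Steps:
$v = 1$
$U{\left(J \right)} = - \frac{\sqrt{J} \left(2 - J\right)}{4}$ ($U{\left(J \right)} = - \frac{\left(6 - \left(4 + J\right)\right) \sqrt{J}}{4} = - \frac{\left(2 - J\right) \sqrt{J}}{4} = - \frac{\sqrt{J} \left(2 - J\right)}{4}$)
$\left(14 - -90\right) \left(3 + U{\left(7 \right)}\right) \left(v - -3\right) = \left(14 - -90\right) \left(3 + \frac{\sqrt{7} \left(-2 + 7\right)}{4}\right) \left(1 - -3\right) = \left(14 + 90\right) \left(3 + \frac{1}{4} \sqrt{7} \cdot 5\right) \left(1 + 3\right) = 104 \left(3 + \frac{5 \sqrt{7}}{4}\right) 4 = 104 \left(12 + 5 \sqrt{7}\right) = 1248 + 520 \sqrt{7}$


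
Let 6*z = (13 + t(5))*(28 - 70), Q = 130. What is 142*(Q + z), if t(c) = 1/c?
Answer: 26696/5 ≈ 5339.2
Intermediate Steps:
z = -462/5 (z = ((13 + 1/5)*(28 - 70))/6 = ((13 + 1/5)*(-42))/6 = ((66/5)*(-42))/6 = (1/6)*(-2772/5) = -462/5 ≈ -92.400)
142*(Q + z) = 142*(130 - 462/5) = 142*(188/5) = 26696/5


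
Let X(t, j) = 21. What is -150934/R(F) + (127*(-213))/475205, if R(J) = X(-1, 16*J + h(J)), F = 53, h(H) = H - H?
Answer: -10246451363/1425615 ≈ -7187.4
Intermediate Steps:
h(H) = 0
R(J) = 21
-150934/R(F) + (127*(-213))/475205 = -150934/21 + (127*(-213))/475205 = -150934*1/21 - 27051*1/475205 = -21562/3 - 27051/475205 = -10246451363/1425615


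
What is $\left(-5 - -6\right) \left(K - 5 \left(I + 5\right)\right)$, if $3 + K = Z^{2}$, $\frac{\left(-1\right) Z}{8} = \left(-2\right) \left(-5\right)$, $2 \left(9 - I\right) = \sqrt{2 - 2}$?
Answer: $6327$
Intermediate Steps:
$I = 9$ ($I = 9 - \frac{\sqrt{2 - 2}}{2} = 9 - \frac{\sqrt{0}}{2} = 9 - 0 = 9 + 0 = 9$)
$Z = -80$ ($Z = - 8 \left(\left(-2\right) \left(-5\right)\right) = \left(-8\right) 10 = -80$)
$K = 6397$ ($K = -3 + \left(-80\right)^{2} = -3 + 6400 = 6397$)
$\left(-5 - -6\right) \left(K - 5 \left(I + 5\right)\right) = \left(-5 - -6\right) \left(6397 - 5 \left(9 + 5\right)\right) = \left(-5 + 6\right) \left(6397 - 70\right) = 1 \left(6397 - 70\right) = 1 \cdot 6327 = 6327$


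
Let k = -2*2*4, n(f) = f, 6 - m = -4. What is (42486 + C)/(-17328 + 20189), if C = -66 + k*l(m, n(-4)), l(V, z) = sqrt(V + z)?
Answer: 42420/2861 - 16*sqrt(6)/2861 ≈ 14.813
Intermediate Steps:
m = 10 (m = 6 - 1*(-4) = 6 + 4 = 10)
k = -16 (k = -4*4 = -16)
C = -66 - 16*sqrt(6) (C = -66 - 16*sqrt(10 - 4) = -66 - 16*sqrt(6) ≈ -105.19)
(42486 + C)/(-17328 + 20189) = (42486 + (-66 - 16*sqrt(6)))/(-17328 + 20189) = (42420 - 16*sqrt(6))/2861 = (42420 - 16*sqrt(6))*(1/2861) = 42420/2861 - 16*sqrt(6)/2861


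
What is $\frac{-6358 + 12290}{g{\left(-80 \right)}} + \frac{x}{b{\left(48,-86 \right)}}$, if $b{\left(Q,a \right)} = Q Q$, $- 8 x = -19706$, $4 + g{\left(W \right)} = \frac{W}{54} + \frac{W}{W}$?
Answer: $- \frac{1474879211}{1115136} \approx -1322.6$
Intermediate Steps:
$g{\left(W \right)} = -3 + \frac{W}{54}$ ($g{\left(W \right)} = -4 + \left(\frac{W}{54} + \frac{W}{W}\right) = -4 + \left(W \frac{1}{54} + 1\right) = -4 + \left(\frac{W}{54} + 1\right) = -4 + \left(1 + \frac{W}{54}\right) = -3 + \frac{W}{54}$)
$x = \frac{9853}{4}$ ($x = \left(- \frac{1}{8}\right) \left(-19706\right) = \frac{9853}{4} \approx 2463.3$)
$b{\left(Q,a \right)} = Q^{2}$
$\frac{-6358 + 12290}{g{\left(-80 \right)}} + \frac{x}{b{\left(48,-86 \right)}} = \frac{-6358 + 12290}{-3 + \frac{1}{54} \left(-80\right)} + \frac{9853}{4 \cdot 48^{2}} = \frac{5932}{-3 - \frac{40}{27}} + \frac{9853}{4 \cdot 2304} = \frac{5932}{- \frac{121}{27}} + \frac{9853}{4} \cdot \frac{1}{2304} = 5932 \left(- \frac{27}{121}\right) + \frac{9853}{9216} = - \frac{160164}{121} + \frac{9853}{9216} = - \frac{1474879211}{1115136}$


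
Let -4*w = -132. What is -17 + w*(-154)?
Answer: -5099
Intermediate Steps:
w = 33 (w = -¼*(-132) = 33)
-17 + w*(-154) = -17 + 33*(-154) = -17 - 5082 = -5099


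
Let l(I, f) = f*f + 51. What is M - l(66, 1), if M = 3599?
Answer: 3547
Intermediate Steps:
l(I, f) = 51 + f² (l(I, f) = f² + 51 = 51 + f²)
M - l(66, 1) = 3599 - (51 + 1²) = 3599 - (51 + 1) = 3599 - 1*52 = 3599 - 52 = 3547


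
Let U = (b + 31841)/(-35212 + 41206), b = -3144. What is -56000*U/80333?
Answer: -803516000/240758001 ≈ -3.3374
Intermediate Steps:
U = 28697/5994 (U = (-3144 + 31841)/(-35212 + 41206) = 28697/5994 ≈ 4.7876)
-56000*U/80333 = -56000/(80333/(28697/5994)) = -56000/(80333*(5994/28697)) = -56000/481516002/28697 = -56000*28697/481516002 = -803516000/240758001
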